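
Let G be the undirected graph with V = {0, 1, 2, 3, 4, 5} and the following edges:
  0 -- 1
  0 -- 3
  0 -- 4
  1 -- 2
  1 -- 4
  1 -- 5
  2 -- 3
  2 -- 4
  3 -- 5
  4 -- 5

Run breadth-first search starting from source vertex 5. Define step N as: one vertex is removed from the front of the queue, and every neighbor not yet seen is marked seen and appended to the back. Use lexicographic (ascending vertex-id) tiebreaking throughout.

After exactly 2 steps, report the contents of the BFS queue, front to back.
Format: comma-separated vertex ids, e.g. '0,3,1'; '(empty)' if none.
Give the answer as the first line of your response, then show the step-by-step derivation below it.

3,4,0,2

step 1: dequeue 5; queue=[1,3,4]; order=5
step 2: dequeue 1; queue=[3,4,0,2]; order=5,1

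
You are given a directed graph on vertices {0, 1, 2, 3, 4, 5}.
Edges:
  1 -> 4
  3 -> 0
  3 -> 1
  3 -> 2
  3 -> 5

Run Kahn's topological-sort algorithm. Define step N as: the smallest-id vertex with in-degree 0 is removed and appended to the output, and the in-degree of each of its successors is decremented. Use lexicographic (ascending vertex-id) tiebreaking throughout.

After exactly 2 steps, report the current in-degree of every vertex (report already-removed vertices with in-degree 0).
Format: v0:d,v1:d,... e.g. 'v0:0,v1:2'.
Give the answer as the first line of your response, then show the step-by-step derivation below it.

v0:0,v1:0,v2:0,v3:0,v4:1,v5:0

step 1: output 3; order=[3]; indeg=(0,0,0,0,1,0)
step 2: output 0; order=[3,0]; indeg=(0,0,0,0,1,0)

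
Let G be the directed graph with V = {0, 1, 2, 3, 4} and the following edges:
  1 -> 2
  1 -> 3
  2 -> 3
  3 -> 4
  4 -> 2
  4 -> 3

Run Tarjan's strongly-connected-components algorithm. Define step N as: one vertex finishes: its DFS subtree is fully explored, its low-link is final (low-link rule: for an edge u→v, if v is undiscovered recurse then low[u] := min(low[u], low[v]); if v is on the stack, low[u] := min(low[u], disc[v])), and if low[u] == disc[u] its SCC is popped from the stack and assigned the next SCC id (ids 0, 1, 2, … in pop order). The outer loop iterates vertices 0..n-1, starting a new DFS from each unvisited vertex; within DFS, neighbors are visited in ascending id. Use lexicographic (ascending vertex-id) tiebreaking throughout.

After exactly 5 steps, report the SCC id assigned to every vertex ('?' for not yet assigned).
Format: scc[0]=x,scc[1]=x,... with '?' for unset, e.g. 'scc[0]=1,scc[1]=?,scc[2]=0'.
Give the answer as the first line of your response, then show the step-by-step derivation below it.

scc[0]=0,scc[1]=2,scc[2]=1,scc[3]=1,scc[4]=1

step 1: low=(low[0]=0,low[1]=?,low[2]=?,low[3]=?,low[4]=?); scc=(scc[0]=0,scc[1]=?,scc[2]=?,scc[3]=?,scc[4]=?)
step 2: low=(low[0]=0,low[1]=1,low[2]=2,low[3]=3,low[4]=2); scc=(scc[0]=0,scc[1]=?,scc[2]=?,scc[3]=?,scc[4]=?)
step 3: low=(low[0]=0,low[1]=1,low[2]=2,low[3]=2,low[4]=2); scc=(scc[0]=0,scc[1]=?,scc[2]=?,scc[3]=?,scc[4]=?)
step 4: low=(low[0]=0,low[1]=1,low[2]=2,low[3]=2,low[4]=2); scc=(scc[0]=0,scc[1]=?,scc[2]=1,scc[3]=1,scc[4]=1)
step 5: low=(low[0]=0,low[1]=1,low[2]=2,low[3]=2,low[4]=2); scc=(scc[0]=0,scc[1]=2,scc[2]=1,scc[3]=1,scc[4]=1)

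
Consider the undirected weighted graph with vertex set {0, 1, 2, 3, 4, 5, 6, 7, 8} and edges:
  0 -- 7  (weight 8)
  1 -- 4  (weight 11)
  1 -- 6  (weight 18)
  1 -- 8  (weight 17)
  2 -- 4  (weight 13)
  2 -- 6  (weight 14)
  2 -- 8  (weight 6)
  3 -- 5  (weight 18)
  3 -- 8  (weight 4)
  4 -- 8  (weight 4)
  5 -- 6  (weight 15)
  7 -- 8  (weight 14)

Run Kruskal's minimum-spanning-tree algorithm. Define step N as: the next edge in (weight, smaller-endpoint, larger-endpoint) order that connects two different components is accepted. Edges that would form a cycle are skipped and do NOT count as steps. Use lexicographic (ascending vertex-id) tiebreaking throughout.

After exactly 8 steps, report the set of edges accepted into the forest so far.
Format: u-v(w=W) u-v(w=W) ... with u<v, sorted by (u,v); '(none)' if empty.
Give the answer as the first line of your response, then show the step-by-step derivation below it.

0-7(w=8) 1-4(w=11) 2-6(w=14) 2-8(w=6) 3-8(w=4) 4-8(w=4) 5-6(w=15) 7-8(w=14)

step 1: add edge 3-8 (w=4); MST = {3-8(w=4)}
step 2: add edge 4-8 (w=4); MST = {3-8(w=4) 4-8(w=4)}
step 3: add edge 2-8 (w=6); MST = {2-8(w=6) 3-8(w=4) 4-8(w=4)}
step 4: add edge 0-7 (w=8); MST = {0-7(w=8) 2-8(w=6) 3-8(w=4) 4-8(w=4)}
step 5: add edge 1-4 (w=11); MST = {0-7(w=8) 1-4(w=11) 2-8(w=6) 3-8(w=4) 4-8(w=4)}
step 6: add edge 2-6 (w=14); MST = {0-7(w=8) 1-4(w=11) 2-6(w=14) 2-8(w=6) 3-8(w=4) 4-8(w=4)}
step 7: add edge 7-8 (w=14); MST = {0-7(w=8) 1-4(w=11) 2-6(w=14) 2-8(w=6) 3-8(w=4) 4-8(w=4) 7-8(w=14)}
step 8: add edge 5-6 (w=15); MST = {0-7(w=8) 1-4(w=11) 2-6(w=14) 2-8(w=6) 3-8(w=4) 4-8(w=4) 5-6(w=15) 7-8(w=14)}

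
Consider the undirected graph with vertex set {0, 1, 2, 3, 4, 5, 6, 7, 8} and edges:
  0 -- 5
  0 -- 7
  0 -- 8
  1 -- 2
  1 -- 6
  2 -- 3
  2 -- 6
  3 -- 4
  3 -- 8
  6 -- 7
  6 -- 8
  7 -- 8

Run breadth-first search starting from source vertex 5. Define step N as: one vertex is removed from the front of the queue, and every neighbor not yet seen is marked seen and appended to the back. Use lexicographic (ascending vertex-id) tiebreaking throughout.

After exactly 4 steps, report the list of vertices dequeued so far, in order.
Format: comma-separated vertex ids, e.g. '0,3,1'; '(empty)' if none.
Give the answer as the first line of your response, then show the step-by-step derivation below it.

5,0,7,8

step 1: dequeue 5; queue=[0]; order=5
step 2: dequeue 0; queue=[7,8]; order=5,0
step 3: dequeue 7; queue=[8,6]; order=5,0,7
step 4: dequeue 8; queue=[6,3]; order=5,0,7,8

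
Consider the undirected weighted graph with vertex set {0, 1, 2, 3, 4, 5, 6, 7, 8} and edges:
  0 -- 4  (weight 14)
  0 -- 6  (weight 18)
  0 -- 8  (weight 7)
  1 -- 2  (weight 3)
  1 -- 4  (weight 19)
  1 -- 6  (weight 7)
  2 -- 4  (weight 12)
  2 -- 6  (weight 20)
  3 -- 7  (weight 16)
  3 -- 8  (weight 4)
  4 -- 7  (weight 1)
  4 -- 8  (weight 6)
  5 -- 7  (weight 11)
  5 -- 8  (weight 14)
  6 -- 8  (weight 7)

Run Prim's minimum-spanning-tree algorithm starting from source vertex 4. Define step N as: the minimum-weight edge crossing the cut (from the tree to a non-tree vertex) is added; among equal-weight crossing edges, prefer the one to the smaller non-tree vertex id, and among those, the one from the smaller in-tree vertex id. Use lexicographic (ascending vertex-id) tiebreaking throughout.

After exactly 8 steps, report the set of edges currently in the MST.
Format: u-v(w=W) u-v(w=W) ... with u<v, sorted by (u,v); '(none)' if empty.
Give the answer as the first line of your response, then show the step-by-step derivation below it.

0-8(w=7) 1-2(w=3) 1-6(w=7) 3-8(w=4) 4-7(w=1) 4-8(w=6) 5-7(w=11) 6-8(w=7)

step 1: add edge 4-7 (w=1); MST = {4-7(w=1)}
step 2: add edge 4-8 (w=6); MST = {4-7(w=1) 4-8(w=6)}
step 3: add edge 3-8 (w=4); MST = {3-8(w=4) 4-7(w=1) 4-8(w=6)}
step 4: add edge 0-8 (w=7); MST = {0-8(w=7) 3-8(w=4) 4-7(w=1) 4-8(w=6)}
step 5: add edge 6-8 (w=7); MST = {0-8(w=7) 3-8(w=4) 4-7(w=1) 4-8(w=6) 6-8(w=7)}
step 6: add edge 1-6 (w=7); MST = {0-8(w=7) 1-6(w=7) 3-8(w=4) 4-7(w=1) 4-8(w=6) 6-8(w=7)}
step 7: add edge 1-2 (w=3); MST = {0-8(w=7) 1-2(w=3) 1-6(w=7) 3-8(w=4) 4-7(w=1) 4-8(w=6) 6-8(w=7)}
step 8: add edge 5-7 (w=11); MST = {0-8(w=7) 1-2(w=3) 1-6(w=7) 3-8(w=4) 4-7(w=1) 4-8(w=6) 5-7(w=11) 6-8(w=7)}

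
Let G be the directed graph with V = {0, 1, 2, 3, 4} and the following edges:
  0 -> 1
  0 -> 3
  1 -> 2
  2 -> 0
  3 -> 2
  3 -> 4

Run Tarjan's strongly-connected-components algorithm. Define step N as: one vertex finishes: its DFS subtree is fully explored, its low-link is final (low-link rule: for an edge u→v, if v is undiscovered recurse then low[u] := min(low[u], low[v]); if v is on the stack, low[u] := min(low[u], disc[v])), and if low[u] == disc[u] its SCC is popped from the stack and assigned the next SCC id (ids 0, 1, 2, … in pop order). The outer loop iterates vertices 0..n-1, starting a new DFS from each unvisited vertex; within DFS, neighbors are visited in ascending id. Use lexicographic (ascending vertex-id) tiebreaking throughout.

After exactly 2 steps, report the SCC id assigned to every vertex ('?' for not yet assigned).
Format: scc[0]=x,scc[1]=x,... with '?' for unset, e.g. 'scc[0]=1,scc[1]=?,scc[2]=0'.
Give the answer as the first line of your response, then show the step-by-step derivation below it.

scc[0]=?,scc[1]=?,scc[2]=?,scc[3]=?,scc[4]=?

step 1: low=(low[0]=0,low[1]=1,low[2]=0,low[3]=?,low[4]=?); scc=(scc[0]=?,scc[1]=?,scc[2]=?,scc[3]=?,scc[4]=?)
step 2: low=(low[0]=0,low[1]=0,low[2]=0,low[3]=?,low[4]=?); scc=(scc[0]=?,scc[1]=?,scc[2]=?,scc[3]=?,scc[4]=?)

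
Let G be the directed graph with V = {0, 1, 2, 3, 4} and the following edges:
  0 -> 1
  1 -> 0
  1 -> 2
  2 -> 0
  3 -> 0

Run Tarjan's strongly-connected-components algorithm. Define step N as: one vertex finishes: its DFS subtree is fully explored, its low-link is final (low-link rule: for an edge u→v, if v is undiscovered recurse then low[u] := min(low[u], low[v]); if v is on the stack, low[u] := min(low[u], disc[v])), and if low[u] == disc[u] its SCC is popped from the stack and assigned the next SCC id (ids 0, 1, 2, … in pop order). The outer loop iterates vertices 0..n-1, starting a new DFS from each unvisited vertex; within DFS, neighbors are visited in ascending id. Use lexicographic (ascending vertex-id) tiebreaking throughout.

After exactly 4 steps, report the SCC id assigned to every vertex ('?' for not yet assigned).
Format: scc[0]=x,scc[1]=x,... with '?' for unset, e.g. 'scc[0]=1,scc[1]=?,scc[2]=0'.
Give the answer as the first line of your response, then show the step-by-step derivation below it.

scc[0]=0,scc[1]=0,scc[2]=0,scc[3]=1,scc[4]=?

step 1: low=(low[0]=0,low[1]=0,low[2]=0,low[3]=?,low[4]=?); scc=(scc[0]=?,scc[1]=?,scc[2]=?,scc[3]=?,scc[4]=?)
step 2: low=(low[0]=0,low[1]=0,low[2]=0,low[3]=?,low[4]=?); scc=(scc[0]=?,scc[1]=?,scc[2]=?,scc[3]=?,scc[4]=?)
step 3: low=(low[0]=0,low[1]=0,low[2]=0,low[3]=?,low[4]=?); scc=(scc[0]=0,scc[1]=0,scc[2]=0,scc[3]=?,scc[4]=?)
step 4: low=(low[0]=0,low[1]=0,low[2]=0,low[3]=3,low[4]=?); scc=(scc[0]=0,scc[1]=0,scc[2]=0,scc[3]=1,scc[4]=?)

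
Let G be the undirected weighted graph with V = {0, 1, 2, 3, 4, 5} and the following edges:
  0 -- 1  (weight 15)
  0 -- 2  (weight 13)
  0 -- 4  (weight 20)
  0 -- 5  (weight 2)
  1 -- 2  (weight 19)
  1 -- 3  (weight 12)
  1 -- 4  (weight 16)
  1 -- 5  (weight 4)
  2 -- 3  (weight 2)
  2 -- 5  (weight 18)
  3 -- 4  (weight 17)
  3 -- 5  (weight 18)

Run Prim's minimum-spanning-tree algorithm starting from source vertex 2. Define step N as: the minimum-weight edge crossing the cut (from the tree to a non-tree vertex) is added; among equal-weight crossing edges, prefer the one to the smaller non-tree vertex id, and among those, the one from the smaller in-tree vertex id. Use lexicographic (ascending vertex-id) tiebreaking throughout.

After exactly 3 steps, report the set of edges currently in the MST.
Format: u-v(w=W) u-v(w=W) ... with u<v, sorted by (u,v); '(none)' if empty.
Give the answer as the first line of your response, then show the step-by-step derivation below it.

1-3(w=12) 1-5(w=4) 2-3(w=2)

step 1: add edge 2-3 (w=2); MST = {2-3(w=2)}
step 2: add edge 1-3 (w=12); MST = {1-3(w=12) 2-3(w=2)}
step 3: add edge 1-5 (w=4); MST = {1-3(w=12) 1-5(w=4) 2-3(w=2)}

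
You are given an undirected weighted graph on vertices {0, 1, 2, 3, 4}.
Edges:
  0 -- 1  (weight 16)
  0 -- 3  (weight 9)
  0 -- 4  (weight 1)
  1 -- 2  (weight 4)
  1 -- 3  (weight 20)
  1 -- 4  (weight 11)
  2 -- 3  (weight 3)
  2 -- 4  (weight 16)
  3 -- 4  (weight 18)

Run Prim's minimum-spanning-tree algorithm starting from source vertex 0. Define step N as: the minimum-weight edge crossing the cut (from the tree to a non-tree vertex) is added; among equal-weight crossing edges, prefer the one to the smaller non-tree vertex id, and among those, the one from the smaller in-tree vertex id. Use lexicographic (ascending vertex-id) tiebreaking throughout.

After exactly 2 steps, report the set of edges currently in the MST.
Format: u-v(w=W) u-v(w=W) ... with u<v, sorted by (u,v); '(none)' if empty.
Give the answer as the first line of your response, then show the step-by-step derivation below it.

0-3(w=9) 0-4(w=1)

step 1: add edge 0-4 (w=1); MST = {0-4(w=1)}
step 2: add edge 0-3 (w=9); MST = {0-3(w=9) 0-4(w=1)}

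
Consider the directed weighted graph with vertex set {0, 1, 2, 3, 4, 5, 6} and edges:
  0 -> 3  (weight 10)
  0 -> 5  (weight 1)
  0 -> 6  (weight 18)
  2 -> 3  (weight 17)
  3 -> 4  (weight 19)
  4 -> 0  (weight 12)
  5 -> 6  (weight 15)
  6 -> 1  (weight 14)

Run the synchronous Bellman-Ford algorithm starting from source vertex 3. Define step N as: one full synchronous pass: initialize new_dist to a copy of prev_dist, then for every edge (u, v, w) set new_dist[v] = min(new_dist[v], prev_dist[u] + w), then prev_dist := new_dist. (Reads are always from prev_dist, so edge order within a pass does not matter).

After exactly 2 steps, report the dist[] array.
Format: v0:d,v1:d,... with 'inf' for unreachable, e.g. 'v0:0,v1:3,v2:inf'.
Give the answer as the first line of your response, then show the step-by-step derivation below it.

v0:31,v1:inf,v2:inf,v3:0,v4:19,v5:inf,v6:inf

step 1: dist = v0:inf,v1:inf,v2:inf,v3:0,v4:19,v5:inf,v6:inf
step 2: dist = v0:31,v1:inf,v2:inf,v3:0,v4:19,v5:inf,v6:inf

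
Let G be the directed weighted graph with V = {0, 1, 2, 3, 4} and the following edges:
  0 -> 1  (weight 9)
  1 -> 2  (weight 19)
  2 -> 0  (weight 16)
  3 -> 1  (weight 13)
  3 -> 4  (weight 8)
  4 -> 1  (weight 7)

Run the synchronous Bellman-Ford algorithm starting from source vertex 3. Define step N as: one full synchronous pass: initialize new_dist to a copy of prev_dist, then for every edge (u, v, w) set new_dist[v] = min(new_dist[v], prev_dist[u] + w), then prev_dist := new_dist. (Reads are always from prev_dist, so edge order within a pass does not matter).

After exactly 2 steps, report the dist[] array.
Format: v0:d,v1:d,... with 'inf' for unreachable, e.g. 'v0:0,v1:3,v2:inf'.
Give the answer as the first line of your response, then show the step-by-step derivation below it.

v0:inf,v1:13,v2:32,v3:0,v4:8

step 1: dist = v0:inf,v1:13,v2:inf,v3:0,v4:8
step 2: dist = v0:inf,v1:13,v2:32,v3:0,v4:8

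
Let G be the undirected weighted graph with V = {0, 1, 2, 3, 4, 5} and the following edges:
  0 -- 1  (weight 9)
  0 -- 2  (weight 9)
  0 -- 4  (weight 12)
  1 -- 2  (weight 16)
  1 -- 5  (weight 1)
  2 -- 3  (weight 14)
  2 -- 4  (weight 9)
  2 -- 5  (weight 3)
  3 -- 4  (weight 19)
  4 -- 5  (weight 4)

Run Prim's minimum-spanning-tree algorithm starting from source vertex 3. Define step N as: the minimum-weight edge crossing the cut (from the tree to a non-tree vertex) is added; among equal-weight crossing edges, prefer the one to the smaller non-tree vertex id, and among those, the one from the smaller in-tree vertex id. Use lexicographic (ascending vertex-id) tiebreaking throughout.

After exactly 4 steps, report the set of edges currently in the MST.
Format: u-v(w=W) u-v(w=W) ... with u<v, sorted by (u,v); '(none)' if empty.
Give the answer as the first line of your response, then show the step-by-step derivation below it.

1-5(w=1) 2-3(w=14) 2-5(w=3) 4-5(w=4)

step 1: add edge 2-3 (w=14); MST = {2-3(w=14)}
step 2: add edge 2-5 (w=3); MST = {2-3(w=14) 2-5(w=3)}
step 3: add edge 1-5 (w=1); MST = {1-5(w=1) 2-3(w=14) 2-5(w=3)}
step 4: add edge 4-5 (w=4); MST = {1-5(w=1) 2-3(w=14) 2-5(w=3) 4-5(w=4)}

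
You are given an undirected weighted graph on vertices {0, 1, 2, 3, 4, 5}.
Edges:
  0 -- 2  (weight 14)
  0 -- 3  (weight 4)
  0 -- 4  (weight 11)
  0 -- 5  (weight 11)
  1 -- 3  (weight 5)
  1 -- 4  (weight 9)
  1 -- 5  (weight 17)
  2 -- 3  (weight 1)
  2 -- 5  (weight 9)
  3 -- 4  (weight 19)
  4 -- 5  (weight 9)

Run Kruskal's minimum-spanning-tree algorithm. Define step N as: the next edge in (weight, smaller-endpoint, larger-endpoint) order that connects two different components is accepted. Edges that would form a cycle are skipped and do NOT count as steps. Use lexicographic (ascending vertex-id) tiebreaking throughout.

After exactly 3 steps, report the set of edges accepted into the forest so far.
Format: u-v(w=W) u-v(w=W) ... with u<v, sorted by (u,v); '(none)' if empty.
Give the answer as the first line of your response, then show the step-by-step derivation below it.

0-3(w=4) 1-3(w=5) 2-3(w=1)

step 1: add edge 2-3 (w=1); MST = {2-3(w=1)}
step 2: add edge 0-3 (w=4); MST = {0-3(w=4) 2-3(w=1)}
step 3: add edge 1-3 (w=5); MST = {0-3(w=4) 1-3(w=5) 2-3(w=1)}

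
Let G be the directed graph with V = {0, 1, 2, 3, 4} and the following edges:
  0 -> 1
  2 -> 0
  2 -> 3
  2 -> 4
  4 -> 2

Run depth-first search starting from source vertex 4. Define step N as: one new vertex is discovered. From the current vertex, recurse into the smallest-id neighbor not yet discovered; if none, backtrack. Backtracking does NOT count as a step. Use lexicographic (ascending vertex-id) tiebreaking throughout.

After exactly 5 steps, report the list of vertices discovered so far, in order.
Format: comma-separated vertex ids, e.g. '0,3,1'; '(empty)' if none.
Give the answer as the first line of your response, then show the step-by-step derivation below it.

4,2,0,1,3

step 1: discover 4; path=4; order=4
step 2: discover 2; path=4>2; order=4,2
step 3: discover 0; path=4>2>0; order=4,2,0
step 4: discover 1; path=4>2>0>1; order=4,2,0,1
step 5: discover 3; path=4>2>3; order=4,2,0,1,3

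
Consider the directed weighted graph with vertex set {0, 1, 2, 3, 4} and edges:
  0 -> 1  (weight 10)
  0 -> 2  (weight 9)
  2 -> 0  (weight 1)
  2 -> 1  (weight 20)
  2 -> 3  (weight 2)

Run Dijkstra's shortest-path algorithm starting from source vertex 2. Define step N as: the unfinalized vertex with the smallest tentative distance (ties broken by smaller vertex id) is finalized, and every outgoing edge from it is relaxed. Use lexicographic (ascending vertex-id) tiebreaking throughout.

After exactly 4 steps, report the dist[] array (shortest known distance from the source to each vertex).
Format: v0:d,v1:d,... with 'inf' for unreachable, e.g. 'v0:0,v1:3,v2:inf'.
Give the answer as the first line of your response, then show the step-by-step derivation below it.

v0:1,v1:11,v2:0,v3:2,v4:inf

step 1: dist = v0:1,v1:20,v2:0,v3:2,v4:inf
step 2: dist = v0:1,v1:11,v2:0,v3:2,v4:inf
step 3: dist = v0:1,v1:11,v2:0,v3:2,v4:inf
step 4: dist = v0:1,v1:11,v2:0,v3:2,v4:inf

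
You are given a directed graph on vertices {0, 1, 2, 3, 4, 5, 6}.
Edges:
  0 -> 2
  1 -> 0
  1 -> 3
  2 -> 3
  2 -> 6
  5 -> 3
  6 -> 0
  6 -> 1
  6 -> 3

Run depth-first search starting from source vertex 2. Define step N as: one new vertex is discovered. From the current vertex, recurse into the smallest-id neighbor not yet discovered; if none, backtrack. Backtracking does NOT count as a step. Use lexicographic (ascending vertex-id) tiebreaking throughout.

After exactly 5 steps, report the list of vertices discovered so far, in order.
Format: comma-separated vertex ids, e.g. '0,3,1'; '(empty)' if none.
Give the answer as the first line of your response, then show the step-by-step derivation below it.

2,3,6,0,1

step 1: discover 2; path=2; order=2
step 2: discover 3; path=2>3; order=2,3
step 3: discover 6; path=2>6; order=2,3,6
step 4: discover 0; path=2>6>0; order=2,3,6,0
step 5: discover 1; path=2>6>1; order=2,3,6,0,1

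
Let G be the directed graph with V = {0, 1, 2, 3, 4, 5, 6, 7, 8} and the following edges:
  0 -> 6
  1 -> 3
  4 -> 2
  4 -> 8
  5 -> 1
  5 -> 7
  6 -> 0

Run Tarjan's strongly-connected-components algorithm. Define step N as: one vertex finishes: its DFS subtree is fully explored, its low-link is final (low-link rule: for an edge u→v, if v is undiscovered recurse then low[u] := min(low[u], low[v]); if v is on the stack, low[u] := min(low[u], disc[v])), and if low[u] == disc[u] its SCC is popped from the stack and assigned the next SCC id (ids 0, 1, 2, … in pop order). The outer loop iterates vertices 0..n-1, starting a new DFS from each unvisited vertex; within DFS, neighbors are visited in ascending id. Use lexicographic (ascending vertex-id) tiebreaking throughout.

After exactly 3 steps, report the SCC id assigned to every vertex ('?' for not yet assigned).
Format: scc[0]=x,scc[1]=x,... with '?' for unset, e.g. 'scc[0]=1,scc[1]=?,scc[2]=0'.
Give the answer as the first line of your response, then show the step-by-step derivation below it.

scc[0]=0,scc[1]=?,scc[2]=?,scc[3]=1,scc[4]=?,scc[5]=?,scc[6]=0,scc[7]=?,scc[8]=?

step 1: low=(low[0]=0,low[1]=?,low[2]=?,low[3]=?,low[4]=?,low[5]=?,low[6]=0,low[7]=?,low[8]=?); scc=(scc[0]=?,scc[1]=?,scc[2]=?,scc[3]=?,scc[4]=?,scc[5]=?,scc[6]=?,scc[7]=?,scc[8]=?)
step 2: low=(low[0]=0,low[1]=?,low[2]=?,low[3]=?,low[4]=?,low[5]=?,low[6]=0,low[7]=?,low[8]=?); scc=(scc[0]=0,scc[1]=?,scc[2]=?,scc[3]=?,scc[4]=?,scc[5]=?,scc[6]=0,scc[7]=?,scc[8]=?)
step 3: low=(low[0]=0,low[1]=2,low[2]=?,low[3]=3,low[4]=?,low[5]=?,low[6]=0,low[7]=?,low[8]=?); scc=(scc[0]=0,scc[1]=?,scc[2]=?,scc[3]=1,scc[4]=?,scc[5]=?,scc[6]=0,scc[7]=?,scc[8]=?)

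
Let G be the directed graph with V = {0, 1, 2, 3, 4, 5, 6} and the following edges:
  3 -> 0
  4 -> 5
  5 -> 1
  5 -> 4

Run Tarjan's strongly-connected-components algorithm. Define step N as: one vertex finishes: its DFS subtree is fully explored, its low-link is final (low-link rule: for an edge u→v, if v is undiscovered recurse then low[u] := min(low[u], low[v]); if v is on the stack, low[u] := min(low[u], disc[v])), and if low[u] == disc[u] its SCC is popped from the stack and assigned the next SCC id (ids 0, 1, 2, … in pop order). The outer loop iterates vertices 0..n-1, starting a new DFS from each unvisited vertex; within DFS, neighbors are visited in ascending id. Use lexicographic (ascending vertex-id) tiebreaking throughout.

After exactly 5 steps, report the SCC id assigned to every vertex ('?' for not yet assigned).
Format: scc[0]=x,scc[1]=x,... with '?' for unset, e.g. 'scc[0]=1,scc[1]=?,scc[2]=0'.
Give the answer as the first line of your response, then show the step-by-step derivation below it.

scc[0]=0,scc[1]=1,scc[2]=2,scc[3]=3,scc[4]=?,scc[5]=?,scc[6]=?

step 1: low=(low[0]=0,low[1]=?,low[2]=?,low[3]=?,low[4]=?,low[5]=?,low[6]=?); scc=(scc[0]=0,scc[1]=?,scc[2]=?,scc[3]=?,scc[4]=?,scc[5]=?,scc[6]=?)
step 2: low=(low[0]=0,low[1]=1,low[2]=?,low[3]=?,low[4]=?,low[5]=?,low[6]=?); scc=(scc[0]=0,scc[1]=1,scc[2]=?,scc[3]=?,scc[4]=?,scc[5]=?,scc[6]=?)
step 3: low=(low[0]=0,low[1]=1,low[2]=2,low[3]=?,low[4]=?,low[5]=?,low[6]=?); scc=(scc[0]=0,scc[1]=1,scc[2]=2,scc[3]=?,scc[4]=?,scc[5]=?,scc[6]=?)
step 4: low=(low[0]=0,low[1]=1,low[2]=2,low[3]=3,low[4]=?,low[5]=?,low[6]=?); scc=(scc[0]=0,scc[1]=1,scc[2]=2,scc[3]=3,scc[4]=?,scc[5]=?,scc[6]=?)
step 5: low=(low[0]=0,low[1]=1,low[2]=2,low[3]=3,low[4]=4,low[5]=4,low[6]=?); scc=(scc[0]=0,scc[1]=1,scc[2]=2,scc[3]=3,scc[4]=?,scc[5]=?,scc[6]=?)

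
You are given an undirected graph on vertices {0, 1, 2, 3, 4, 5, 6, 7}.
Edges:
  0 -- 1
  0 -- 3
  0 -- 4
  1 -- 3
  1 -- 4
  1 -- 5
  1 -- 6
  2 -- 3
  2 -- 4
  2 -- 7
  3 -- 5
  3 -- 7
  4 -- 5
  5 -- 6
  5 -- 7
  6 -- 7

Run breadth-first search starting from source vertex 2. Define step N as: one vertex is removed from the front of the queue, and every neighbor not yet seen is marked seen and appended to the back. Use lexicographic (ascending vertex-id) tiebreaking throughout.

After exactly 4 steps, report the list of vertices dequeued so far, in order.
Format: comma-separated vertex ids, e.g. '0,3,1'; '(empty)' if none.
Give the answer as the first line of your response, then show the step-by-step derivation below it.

2,3,4,7

step 1: dequeue 2; queue=[3,4,7]; order=2
step 2: dequeue 3; queue=[4,7,0,1,5]; order=2,3
step 3: dequeue 4; queue=[7,0,1,5]; order=2,3,4
step 4: dequeue 7; queue=[0,1,5,6]; order=2,3,4,7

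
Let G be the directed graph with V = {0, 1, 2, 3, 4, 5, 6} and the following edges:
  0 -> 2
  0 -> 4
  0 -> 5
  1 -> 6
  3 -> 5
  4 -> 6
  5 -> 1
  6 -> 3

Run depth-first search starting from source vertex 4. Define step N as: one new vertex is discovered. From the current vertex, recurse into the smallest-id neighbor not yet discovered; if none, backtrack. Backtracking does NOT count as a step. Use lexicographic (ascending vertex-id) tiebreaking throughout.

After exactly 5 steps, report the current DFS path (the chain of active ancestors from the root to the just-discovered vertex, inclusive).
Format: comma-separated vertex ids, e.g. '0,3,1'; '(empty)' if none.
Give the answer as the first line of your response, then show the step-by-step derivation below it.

4,6,3,5,1

step 1: discover 4; path=4; order=4
step 2: discover 6; path=4>6; order=4,6
step 3: discover 3; path=4>6>3; order=4,6,3
step 4: discover 5; path=4>6>3>5; order=4,6,3,5
step 5: discover 1; path=4>6>3>5>1; order=4,6,3,5,1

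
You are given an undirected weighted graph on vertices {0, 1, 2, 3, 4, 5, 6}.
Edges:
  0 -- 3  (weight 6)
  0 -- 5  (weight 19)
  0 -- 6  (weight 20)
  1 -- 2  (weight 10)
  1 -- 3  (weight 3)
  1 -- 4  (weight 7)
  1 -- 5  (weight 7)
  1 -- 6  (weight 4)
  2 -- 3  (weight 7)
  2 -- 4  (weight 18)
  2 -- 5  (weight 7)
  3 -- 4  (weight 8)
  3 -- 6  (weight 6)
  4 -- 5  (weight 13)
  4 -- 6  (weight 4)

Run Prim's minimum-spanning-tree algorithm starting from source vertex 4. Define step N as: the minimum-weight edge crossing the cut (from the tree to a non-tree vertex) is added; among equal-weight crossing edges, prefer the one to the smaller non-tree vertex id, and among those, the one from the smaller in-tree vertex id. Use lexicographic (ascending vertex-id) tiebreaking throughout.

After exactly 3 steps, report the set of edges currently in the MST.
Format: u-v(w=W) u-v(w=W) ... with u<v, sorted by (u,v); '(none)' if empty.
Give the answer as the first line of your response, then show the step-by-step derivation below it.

1-3(w=3) 1-6(w=4) 4-6(w=4)

step 1: add edge 4-6 (w=4); MST = {4-6(w=4)}
step 2: add edge 1-6 (w=4); MST = {1-6(w=4) 4-6(w=4)}
step 3: add edge 1-3 (w=3); MST = {1-3(w=3) 1-6(w=4) 4-6(w=4)}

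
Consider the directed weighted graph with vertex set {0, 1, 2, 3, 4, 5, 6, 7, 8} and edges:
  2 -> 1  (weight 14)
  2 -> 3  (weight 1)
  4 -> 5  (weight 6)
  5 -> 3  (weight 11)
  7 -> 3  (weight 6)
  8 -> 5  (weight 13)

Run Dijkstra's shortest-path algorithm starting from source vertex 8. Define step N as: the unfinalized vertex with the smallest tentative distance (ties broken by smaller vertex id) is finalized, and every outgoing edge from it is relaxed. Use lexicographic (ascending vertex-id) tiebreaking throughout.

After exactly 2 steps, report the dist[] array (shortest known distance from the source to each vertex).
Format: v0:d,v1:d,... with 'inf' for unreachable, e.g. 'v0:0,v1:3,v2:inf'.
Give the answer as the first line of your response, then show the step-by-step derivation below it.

v0:inf,v1:inf,v2:inf,v3:24,v4:inf,v5:13,v6:inf,v7:inf,v8:0

step 1: dist = v0:inf,v1:inf,v2:inf,v3:inf,v4:inf,v5:13,v6:inf,v7:inf,v8:0
step 2: dist = v0:inf,v1:inf,v2:inf,v3:24,v4:inf,v5:13,v6:inf,v7:inf,v8:0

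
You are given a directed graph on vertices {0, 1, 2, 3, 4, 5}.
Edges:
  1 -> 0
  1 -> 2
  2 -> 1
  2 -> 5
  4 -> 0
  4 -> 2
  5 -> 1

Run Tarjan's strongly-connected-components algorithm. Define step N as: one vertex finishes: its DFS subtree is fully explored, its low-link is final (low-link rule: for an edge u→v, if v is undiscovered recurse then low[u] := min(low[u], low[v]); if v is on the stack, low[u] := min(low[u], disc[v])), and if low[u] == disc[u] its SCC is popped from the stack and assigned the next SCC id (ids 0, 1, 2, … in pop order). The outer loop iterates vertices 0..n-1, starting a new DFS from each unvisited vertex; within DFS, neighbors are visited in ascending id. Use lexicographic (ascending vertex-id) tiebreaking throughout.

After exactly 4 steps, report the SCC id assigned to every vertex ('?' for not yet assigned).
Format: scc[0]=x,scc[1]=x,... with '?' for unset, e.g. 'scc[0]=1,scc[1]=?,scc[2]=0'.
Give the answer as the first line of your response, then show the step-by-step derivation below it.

scc[0]=0,scc[1]=1,scc[2]=1,scc[3]=?,scc[4]=?,scc[5]=1

step 1: low=(low[0]=0,low[1]=?,low[2]=?,low[3]=?,low[4]=?,low[5]=?); scc=(scc[0]=0,scc[1]=?,scc[2]=?,scc[3]=?,scc[4]=?,scc[5]=?)
step 2: low=(low[0]=0,low[1]=1,low[2]=1,low[3]=?,low[4]=?,low[5]=1); scc=(scc[0]=0,scc[1]=?,scc[2]=?,scc[3]=?,scc[4]=?,scc[5]=?)
step 3: low=(low[0]=0,low[1]=1,low[2]=1,low[3]=?,low[4]=?,low[5]=1); scc=(scc[0]=0,scc[1]=?,scc[2]=?,scc[3]=?,scc[4]=?,scc[5]=?)
step 4: low=(low[0]=0,low[1]=1,low[2]=1,low[3]=?,low[4]=?,low[5]=1); scc=(scc[0]=0,scc[1]=1,scc[2]=1,scc[3]=?,scc[4]=?,scc[5]=1)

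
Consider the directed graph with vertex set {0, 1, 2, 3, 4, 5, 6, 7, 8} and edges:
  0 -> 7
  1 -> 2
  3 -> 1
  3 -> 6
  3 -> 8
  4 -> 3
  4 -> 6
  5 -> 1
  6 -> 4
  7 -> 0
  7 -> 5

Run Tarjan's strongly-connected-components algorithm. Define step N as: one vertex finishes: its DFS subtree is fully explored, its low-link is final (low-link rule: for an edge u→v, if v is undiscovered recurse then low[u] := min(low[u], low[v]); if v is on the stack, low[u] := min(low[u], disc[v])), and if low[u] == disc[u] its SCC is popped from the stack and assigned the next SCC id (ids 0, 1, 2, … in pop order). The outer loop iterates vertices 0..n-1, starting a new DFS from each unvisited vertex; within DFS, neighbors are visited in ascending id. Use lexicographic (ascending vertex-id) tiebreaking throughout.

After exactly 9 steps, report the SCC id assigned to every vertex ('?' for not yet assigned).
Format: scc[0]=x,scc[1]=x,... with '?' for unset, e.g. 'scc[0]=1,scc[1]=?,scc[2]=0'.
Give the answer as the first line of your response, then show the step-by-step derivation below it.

scc[0]=3,scc[1]=1,scc[2]=0,scc[3]=5,scc[4]=5,scc[5]=2,scc[6]=5,scc[7]=3,scc[8]=4

step 1: low=(low[0]=0,low[1]=3,low[2]=4,low[3]=?,low[4]=?,low[5]=2,low[6]=?,low[7]=0,low[8]=?); scc=(scc[0]=?,scc[1]=?,scc[2]=0,scc[3]=?,scc[4]=?,scc[5]=?,scc[6]=?,scc[7]=?,scc[8]=?)
step 2: low=(low[0]=0,low[1]=3,low[2]=4,low[3]=?,low[4]=?,low[5]=2,low[6]=?,low[7]=0,low[8]=?); scc=(scc[0]=?,scc[1]=1,scc[2]=0,scc[3]=?,scc[4]=?,scc[5]=?,scc[6]=?,scc[7]=?,scc[8]=?)
step 3: low=(low[0]=0,low[1]=3,low[2]=4,low[3]=?,low[4]=?,low[5]=2,low[6]=?,low[7]=0,low[8]=?); scc=(scc[0]=?,scc[1]=1,scc[2]=0,scc[3]=?,scc[4]=?,scc[5]=2,scc[6]=?,scc[7]=?,scc[8]=?)
step 4: low=(low[0]=0,low[1]=3,low[2]=4,low[3]=?,low[4]=?,low[5]=2,low[6]=?,low[7]=0,low[8]=?); scc=(scc[0]=?,scc[1]=1,scc[2]=0,scc[3]=?,scc[4]=?,scc[5]=2,scc[6]=?,scc[7]=?,scc[8]=?)
step 5: low=(low[0]=0,low[1]=3,low[2]=4,low[3]=?,low[4]=?,low[5]=2,low[6]=?,low[7]=0,low[8]=?); scc=(scc[0]=3,scc[1]=1,scc[2]=0,scc[3]=?,scc[4]=?,scc[5]=2,scc[6]=?,scc[7]=3,scc[8]=?)
step 6: low=(low[0]=0,low[1]=3,low[2]=4,low[3]=5,low[4]=5,low[5]=2,low[6]=6,low[7]=0,low[8]=?); scc=(scc[0]=3,scc[1]=1,scc[2]=0,scc[3]=?,scc[4]=?,scc[5]=2,scc[6]=?,scc[7]=3,scc[8]=?)
step 7: low=(low[0]=0,low[1]=3,low[2]=4,low[3]=5,low[4]=5,low[5]=2,low[6]=5,low[7]=0,low[8]=?); scc=(scc[0]=3,scc[1]=1,scc[2]=0,scc[3]=?,scc[4]=?,scc[5]=2,scc[6]=?,scc[7]=3,scc[8]=?)
step 8: low=(low[0]=0,low[1]=3,low[2]=4,low[3]=5,low[4]=5,low[5]=2,low[6]=5,low[7]=0,low[8]=8); scc=(scc[0]=3,scc[1]=1,scc[2]=0,scc[3]=?,scc[4]=?,scc[5]=2,scc[6]=?,scc[7]=3,scc[8]=4)
step 9: low=(low[0]=0,low[1]=3,low[2]=4,low[3]=5,low[4]=5,low[5]=2,low[6]=5,low[7]=0,low[8]=8); scc=(scc[0]=3,scc[1]=1,scc[2]=0,scc[3]=5,scc[4]=5,scc[5]=2,scc[6]=5,scc[7]=3,scc[8]=4)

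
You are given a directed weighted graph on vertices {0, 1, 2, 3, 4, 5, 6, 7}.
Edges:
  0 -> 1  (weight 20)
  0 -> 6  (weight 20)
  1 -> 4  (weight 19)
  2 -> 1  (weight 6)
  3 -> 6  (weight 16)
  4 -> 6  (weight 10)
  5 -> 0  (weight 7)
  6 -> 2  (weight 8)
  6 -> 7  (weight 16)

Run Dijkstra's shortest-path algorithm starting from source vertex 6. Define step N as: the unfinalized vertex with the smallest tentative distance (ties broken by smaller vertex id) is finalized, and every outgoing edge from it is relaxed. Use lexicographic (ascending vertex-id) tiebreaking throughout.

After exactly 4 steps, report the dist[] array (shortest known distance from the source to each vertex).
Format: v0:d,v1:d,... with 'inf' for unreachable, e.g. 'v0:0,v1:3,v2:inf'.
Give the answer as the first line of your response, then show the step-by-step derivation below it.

v0:inf,v1:14,v2:8,v3:inf,v4:33,v5:inf,v6:0,v7:16

step 1: dist = v0:inf,v1:inf,v2:8,v3:inf,v4:inf,v5:inf,v6:0,v7:16
step 2: dist = v0:inf,v1:14,v2:8,v3:inf,v4:inf,v5:inf,v6:0,v7:16
step 3: dist = v0:inf,v1:14,v2:8,v3:inf,v4:33,v5:inf,v6:0,v7:16
step 4: dist = v0:inf,v1:14,v2:8,v3:inf,v4:33,v5:inf,v6:0,v7:16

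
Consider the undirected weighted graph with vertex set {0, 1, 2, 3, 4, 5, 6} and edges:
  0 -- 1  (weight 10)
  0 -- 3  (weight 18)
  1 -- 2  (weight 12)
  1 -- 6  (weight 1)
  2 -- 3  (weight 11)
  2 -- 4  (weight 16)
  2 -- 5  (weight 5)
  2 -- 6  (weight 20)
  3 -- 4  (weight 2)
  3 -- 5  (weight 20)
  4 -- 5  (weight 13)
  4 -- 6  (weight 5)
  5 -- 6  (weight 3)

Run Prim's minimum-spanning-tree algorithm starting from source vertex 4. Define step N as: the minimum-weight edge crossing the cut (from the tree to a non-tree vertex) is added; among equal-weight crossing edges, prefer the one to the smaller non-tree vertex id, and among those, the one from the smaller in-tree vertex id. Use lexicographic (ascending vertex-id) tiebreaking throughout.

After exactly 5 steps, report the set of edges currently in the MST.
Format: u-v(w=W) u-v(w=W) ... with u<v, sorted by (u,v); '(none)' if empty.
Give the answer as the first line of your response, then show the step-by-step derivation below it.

1-6(w=1) 2-5(w=5) 3-4(w=2) 4-6(w=5) 5-6(w=3)

step 1: add edge 3-4 (w=2); MST = {3-4(w=2)}
step 2: add edge 4-6 (w=5); MST = {3-4(w=2) 4-6(w=5)}
step 3: add edge 1-6 (w=1); MST = {1-6(w=1) 3-4(w=2) 4-6(w=5)}
step 4: add edge 5-6 (w=3); MST = {1-6(w=1) 3-4(w=2) 4-6(w=5) 5-6(w=3)}
step 5: add edge 2-5 (w=5); MST = {1-6(w=1) 2-5(w=5) 3-4(w=2) 4-6(w=5) 5-6(w=3)}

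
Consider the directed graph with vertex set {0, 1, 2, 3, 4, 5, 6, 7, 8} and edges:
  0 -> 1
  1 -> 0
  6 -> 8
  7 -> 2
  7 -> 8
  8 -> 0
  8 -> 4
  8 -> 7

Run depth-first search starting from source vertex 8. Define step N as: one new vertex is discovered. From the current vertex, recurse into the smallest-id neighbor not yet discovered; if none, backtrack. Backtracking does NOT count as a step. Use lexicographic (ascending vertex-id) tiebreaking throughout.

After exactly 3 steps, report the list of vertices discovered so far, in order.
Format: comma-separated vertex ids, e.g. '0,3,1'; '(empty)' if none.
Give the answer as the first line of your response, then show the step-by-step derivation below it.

8,0,1

step 1: discover 8; path=8; order=8
step 2: discover 0; path=8>0; order=8,0
step 3: discover 1; path=8>0>1; order=8,0,1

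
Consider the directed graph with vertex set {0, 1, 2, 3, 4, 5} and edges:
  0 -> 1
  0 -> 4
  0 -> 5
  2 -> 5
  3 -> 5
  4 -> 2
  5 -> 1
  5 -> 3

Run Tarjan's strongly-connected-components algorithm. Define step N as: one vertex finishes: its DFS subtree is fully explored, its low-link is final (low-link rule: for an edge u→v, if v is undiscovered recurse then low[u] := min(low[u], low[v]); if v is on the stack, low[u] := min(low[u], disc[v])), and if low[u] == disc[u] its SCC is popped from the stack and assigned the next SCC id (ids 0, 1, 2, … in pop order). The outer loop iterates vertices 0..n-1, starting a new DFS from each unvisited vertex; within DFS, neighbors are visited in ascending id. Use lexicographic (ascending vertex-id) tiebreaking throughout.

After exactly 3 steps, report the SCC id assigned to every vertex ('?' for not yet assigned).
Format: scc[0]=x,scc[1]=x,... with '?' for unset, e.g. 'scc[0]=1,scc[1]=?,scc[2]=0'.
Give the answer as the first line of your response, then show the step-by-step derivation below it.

scc[0]=?,scc[1]=0,scc[2]=?,scc[3]=1,scc[4]=?,scc[5]=1

step 1: low=(low[0]=0,low[1]=1,low[2]=?,low[3]=?,low[4]=?,low[5]=?); scc=(scc[0]=?,scc[1]=0,scc[2]=?,scc[3]=?,scc[4]=?,scc[5]=?)
step 2: low=(low[0]=0,low[1]=1,low[2]=3,low[3]=4,low[4]=2,low[5]=4); scc=(scc[0]=?,scc[1]=0,scc[2]=?,scc[3]=?,scc[4]=?,scc[5]=?)
step 3: low=(low[0]=0,low[1]=1,low[2]=3,low[3]=4,low[4]=2,low[5]=4); scc=(scc[0]=?,scc[1]=0,scc[2]=?,scc[3]=1,scc[4]=?,scc[5]=1)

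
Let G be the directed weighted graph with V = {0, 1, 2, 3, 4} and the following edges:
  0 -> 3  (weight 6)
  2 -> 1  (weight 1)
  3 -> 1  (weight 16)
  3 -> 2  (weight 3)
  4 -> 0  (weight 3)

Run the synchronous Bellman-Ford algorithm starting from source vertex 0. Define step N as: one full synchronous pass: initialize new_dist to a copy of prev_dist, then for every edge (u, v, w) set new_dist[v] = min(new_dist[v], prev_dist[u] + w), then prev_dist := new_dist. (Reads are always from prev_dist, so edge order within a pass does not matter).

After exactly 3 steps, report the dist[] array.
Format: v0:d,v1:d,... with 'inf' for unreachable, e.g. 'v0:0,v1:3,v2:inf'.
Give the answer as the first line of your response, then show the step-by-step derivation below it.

v0:0,v1:10,v2:9,v3:6,v4:inf

step 1: dist = v0:0,v1:inf,v2:inf,v3:6,v4:inf
step 2: dist = v0:0,v1:22,v2:9,v3:6,v4:inf
step 3: dist = v0:0,v1:10,v2:9,v3:6,v4:inf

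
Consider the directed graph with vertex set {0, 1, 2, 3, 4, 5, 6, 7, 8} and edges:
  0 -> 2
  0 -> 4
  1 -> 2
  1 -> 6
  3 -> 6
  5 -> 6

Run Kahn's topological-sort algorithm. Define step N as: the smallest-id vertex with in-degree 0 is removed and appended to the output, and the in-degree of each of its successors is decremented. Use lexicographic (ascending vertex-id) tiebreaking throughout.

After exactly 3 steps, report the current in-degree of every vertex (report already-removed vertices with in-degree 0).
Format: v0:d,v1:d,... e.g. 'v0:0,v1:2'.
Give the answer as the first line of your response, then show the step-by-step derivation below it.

v0:0,v1:0,v2:0,v3:0,v4:0,v5:0,v6:2,v7:0,v8:0

step 1: output 0; order=[0]; indeg=(0,0,1,0,0,0,3,0,0)
step 2: output 1; order=[0,1]; indeg=(0,0,0,0,0,0,2,0,0)
step 3: output 2; order=[0,1,2]; indeg=(0,0,0,0,0,0,2,0,0)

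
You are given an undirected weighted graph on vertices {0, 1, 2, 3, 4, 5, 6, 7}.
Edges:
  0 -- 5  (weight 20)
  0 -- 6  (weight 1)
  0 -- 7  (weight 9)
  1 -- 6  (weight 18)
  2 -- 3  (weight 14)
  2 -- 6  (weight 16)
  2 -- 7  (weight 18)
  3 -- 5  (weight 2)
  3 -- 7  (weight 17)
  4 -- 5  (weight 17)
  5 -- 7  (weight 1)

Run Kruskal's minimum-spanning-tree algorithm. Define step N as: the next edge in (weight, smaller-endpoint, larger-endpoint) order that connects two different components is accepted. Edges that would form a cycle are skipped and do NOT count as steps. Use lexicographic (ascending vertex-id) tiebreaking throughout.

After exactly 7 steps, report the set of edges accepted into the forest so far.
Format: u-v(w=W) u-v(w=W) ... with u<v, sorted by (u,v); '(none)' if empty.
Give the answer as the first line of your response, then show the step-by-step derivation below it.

0-6(w=1) 0-7(w=9) 1-6(w=18) 2-3(w=14) 3-5(w=2) 4-5(w=17) 5-7(w=1)

step 1: add edge 0-6 (w=1); MST = {0-6(w=1)}
step 2: add edge 5-7 (w=1); MST = {0-6(w=1) 5-7(w=1)}
step 3: add edge 3-5 (w=2); MST = {0-6(w=1) 3-5(w=2) 5-7(w=1)}
step 4: add edge 0-7 (w=9); MST = {0-6(w=1) 0-7(w=9) 3-5(w=2) 5-7(w=1)}
step 5: add edge 2-3 (w=14); MST = {0-6(w=1) 0-7(w=9) 2-3(w=14) 3-5(w=2) 5-7(w=1)}
step 6: add edge 4-5 (w=17); MST = {0-6(w=1) 0-7(w=9) 2-3(w=14) 3-5(w=2) 4-5(w=17) 5-7(w=1)}
step 7: add edge 1-6 (w=18); MST = {0-6(w=1) 0-7(w=9) 1-6(w=18) 2-3(w=14) 3-5(w=2) 4-5(w=17) 5-7(w=1)}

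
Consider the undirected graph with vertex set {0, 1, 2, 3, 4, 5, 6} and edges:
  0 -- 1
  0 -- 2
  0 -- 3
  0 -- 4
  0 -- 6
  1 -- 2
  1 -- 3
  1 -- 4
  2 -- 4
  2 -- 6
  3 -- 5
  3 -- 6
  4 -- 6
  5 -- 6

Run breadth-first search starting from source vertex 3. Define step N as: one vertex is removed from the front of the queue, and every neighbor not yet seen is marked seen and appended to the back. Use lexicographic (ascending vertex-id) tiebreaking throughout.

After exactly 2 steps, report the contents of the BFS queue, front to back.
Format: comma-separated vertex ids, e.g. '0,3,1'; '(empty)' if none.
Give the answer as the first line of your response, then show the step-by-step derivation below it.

1,5,6,2,4

step 1: dequeue 3; queue=[0,1,5,6]; order=3
step 2: dequeue 0; queue=[1,5,6,2,4]; order=3,0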